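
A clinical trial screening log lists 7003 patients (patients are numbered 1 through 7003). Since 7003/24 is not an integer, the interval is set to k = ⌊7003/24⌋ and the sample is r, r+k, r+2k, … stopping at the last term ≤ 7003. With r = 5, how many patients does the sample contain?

k = ⌊7003/24⌋ = 291
Achieved size = ⌊(7003 − 5)/291⌋ + 1 = ⌊6998/291⌋ + 1 = 24 + 1 = 25
(last selection: 5 + 24×291 = 6989 ≤ 7003; next would be 7280 > 7003)

25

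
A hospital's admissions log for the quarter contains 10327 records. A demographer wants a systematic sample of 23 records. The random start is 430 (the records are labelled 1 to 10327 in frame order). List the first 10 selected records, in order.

k = N/n = 10327/23 = 449
record 1: 430
record 2: 430 + 449 = 879
record 3: 879 + 449 = 1328
record 4: 1328 + 449 = 1777
record 5: 1777 + 449 = 2226
record 6: 2226 + 449 = 2675
record 7: 2675 + 449 = 3124
record 8: 3124 + 449 = 3573
record 9: 3573 + 449 = 4022
record 10: 4022 + 449 = 4471

430, 879, 1328, 1777, 2226, 2675, 3124, 3573, 4022, 4471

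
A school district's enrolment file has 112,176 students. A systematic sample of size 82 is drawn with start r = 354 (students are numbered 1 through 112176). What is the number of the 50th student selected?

k = 112176/82 = 1368
50th selection = r + (50−1)·k = 354 + 49×1368 = 354 + 67032 = 67386

67386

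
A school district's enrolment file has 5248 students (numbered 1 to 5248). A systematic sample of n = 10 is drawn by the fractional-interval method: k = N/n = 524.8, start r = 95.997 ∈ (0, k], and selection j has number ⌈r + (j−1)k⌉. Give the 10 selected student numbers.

j=1: r + 0k = 95.997 → ⌈·⌉ = 96
j=2: r + 1k = 620.797 → ⌈·⌉ = 621
j=3: r + 2k = 1145.597 → ⌈·⌉ = 1146
j=4: r + 3k = 1670.397 → ⌈·⌉ = 1671
j=5: r + 4k = 2195.197 → ⌈·⌉ = 2196
j=6: r + 5k = 2719.997 → ⌈·⌉ = 2720
j=7: r + 6k = 3244.797 → ⌈·⌉ = 3245
j=8: r + 7k = 3769.597 → ⌈·⌉ = 3770
j=9: r + 8k = 4294.397 → ⌈·⌉ = 4295
j=10: r + 9k = 4819.197 → ⌈·⌉ = 4820

96, 621, 1146, 1671, 2196, 2720, 3245, 3770, 4295, 4820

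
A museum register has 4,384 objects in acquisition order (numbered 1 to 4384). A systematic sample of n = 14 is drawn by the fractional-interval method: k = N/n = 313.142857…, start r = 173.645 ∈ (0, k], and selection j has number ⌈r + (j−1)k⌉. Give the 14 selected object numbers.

j=1: r + 0k = 173.645 → ⌈·⌉ = 174
j=2: r + 1k = 486.787857… → ⌈·⌉ = 487
j=3: r + 2k = 799.930714… → ⌈·⌉ = 800
j=4: r + 3k = 1113.073571… → ⌈·⌉ = 1114
j=5: r + 4k = 1426.216428… → ⌈·⌉ = 1427
j=6: r + 5k = 1739.359285… → ⌈·⌉ = 1740
j=7: r + 6k = 2052.502142… → ⌈·⌉ = 2053
j=8: r + 7k = 2365.645 → ⌈·⌉ = 2366
j=9: r + 8k = 2678.787857… → ⌈·⌉ = 2679
j=10: r + 9k = 2991.930714… → ⌈·⌉ = 2992
j=11: r + 10k = 3305.073571… → ⌈·⌉ = 3306
j=12: r + 11k = 3618.216428… → ⌈·⌉ = 3619
j=13: r + 12k = 3931.359285… → ⌈·⌉ = 3932
j=14: r + 13k = 4244.502142… → ⌈·⌉ = 4245

174, 487, 800, 1114, 1427, 1740, 2053, 2366, 2679, 2992, 3306, 3619, 3932, 4245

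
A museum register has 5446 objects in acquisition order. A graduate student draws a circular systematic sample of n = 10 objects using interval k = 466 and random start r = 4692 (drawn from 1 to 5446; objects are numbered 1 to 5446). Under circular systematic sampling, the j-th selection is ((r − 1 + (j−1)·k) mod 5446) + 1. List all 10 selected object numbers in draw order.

4692, 5158, 178, 644, 1110, 1576, 2042, 2508, 2974, 3440

Selection 1: 4692
Selection 2: 4692 + 466 = 5158
Selection 3: 5158 + 466 = 5624 → 5624 − 5446 = 178
Selection 4: 178 + 466 = 644
Selection 5: 644 + 466 = 1110
Selection 6: 1110 + 466 = 1576
Selection 7: 1576 + 466 = 2042
Selection 8: 2042 + 466 = 2508
Selection 9: 2508 + 466 = 2974
Selection 10: 2974 + 466 = 3440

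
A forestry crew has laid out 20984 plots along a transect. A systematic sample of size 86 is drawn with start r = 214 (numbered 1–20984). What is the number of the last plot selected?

k = 20984/86 = 244
86th selection = r + (86−1)·k = 214 + 85×244 = 214 + 20740 = 20954

20954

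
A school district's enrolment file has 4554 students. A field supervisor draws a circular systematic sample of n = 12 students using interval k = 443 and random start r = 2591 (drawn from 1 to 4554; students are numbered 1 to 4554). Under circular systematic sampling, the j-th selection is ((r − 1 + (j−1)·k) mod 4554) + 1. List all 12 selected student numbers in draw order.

2591, 3034, 3477, 3920, 4363, 252, 695, 1138, 1581, 2024, 2467, 2910

Selection 1: 2591
Selection 2: 2591 + 443 = 3034
Selection 3: 3034 + 443 = 3477
Selection 4: 3477 + 443 = 3920
Selection 5: 3920 + 443 = 4363
Selection 6: 4363 + 443 = 4806 → 4806 − 4554 = 252
Selection 7: 252 + 443 = 695
Selection 8: 695 + 443 = 1138
Selection 9: 1138 + 443 = 1581
Selection 10: 1581 + 443 = 2024
Selection 11: 2024 + 443 = 2467
Selection 12: 2467 + 443 = 2910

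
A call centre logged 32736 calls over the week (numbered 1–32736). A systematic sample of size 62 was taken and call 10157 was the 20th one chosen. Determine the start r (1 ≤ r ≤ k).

125

k = 32736/62 = 528
r = 10157 − (20−1)×528 = 10157 − 10032 = 125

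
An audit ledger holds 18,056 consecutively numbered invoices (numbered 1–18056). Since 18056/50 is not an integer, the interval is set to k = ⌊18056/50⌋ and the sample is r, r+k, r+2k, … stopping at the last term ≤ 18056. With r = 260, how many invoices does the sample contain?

50

k = ⌊18056/50⌋ = 361
Achieved size = ⌊(18056 − 260)/361⌋ + 1 = ⌊17796/361⌋ + 1 = 49 + 1 = 50
(last selection: 260 + 49×361 = 17949 ≤ 18056; next would be 18310 > 18056)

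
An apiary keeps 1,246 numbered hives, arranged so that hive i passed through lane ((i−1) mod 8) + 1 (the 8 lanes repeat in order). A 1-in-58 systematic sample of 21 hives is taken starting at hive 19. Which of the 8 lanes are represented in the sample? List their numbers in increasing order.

Consecutive selections differ by k = 58, so their lane numbers differ by 58 mod 8 = 2.
gcd(58, 8) = 2, so the sample visits 8/2 = 4 distinct residues mod 8.
Start 19 is lane 3; the lanes hit are 1, 3, 5, 7.

1, 3, 5, 7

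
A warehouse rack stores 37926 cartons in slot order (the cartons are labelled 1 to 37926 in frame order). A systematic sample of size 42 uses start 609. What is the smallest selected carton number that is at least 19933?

k = 37926/42 = 903
Steps past start: ⌈(19933 − 609)/903⌉ = ⌈19324/903⌉ = 22
Selected carton: 609 + 22×903 = 20475

20475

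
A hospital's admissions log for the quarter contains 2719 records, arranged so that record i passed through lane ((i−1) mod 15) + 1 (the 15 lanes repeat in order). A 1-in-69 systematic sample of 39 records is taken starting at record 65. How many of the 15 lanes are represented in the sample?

5

Consecutive selections differ by k = 69, so their lane numbers differ by 69 mod 15 = 9.
gcd(69, 15) = 3, so the sample visits 15/3 = 5 distinct residues mod 15.
Start 65 is lane 5; the lanes hit are 2, 5, 8, 11, 14.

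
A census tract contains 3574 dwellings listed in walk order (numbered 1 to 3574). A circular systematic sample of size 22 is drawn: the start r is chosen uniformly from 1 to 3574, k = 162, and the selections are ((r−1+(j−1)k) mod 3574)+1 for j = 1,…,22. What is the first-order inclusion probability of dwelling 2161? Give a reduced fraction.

For each position j, as r ranges over 1…3574 the j-th selection hits every dwelling exactly once, so dwelling 2161 is selected for exactly 22 of the 3574 starts.
Inclusion probability = 22/3574 = 11/1787.

11/1787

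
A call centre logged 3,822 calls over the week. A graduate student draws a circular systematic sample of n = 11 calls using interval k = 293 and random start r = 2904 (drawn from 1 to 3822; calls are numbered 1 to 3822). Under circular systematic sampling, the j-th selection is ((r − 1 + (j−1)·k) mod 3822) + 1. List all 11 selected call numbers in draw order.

Selection 1: 2904
Selection 2: 2904 + 293 = 3197
Selection 3: 3197 + 293 = 3490
Selection 4: 3490 + 293 = 3783
Selection 5: 3783 + 293 = 4076 → 4076 − 3822 = 254
Selection 6: 254 + 293 = 547
Selection 7: 547 + 293 = 840
Selection 8: 840 + 293 = 1133
Selection 9: 1133 + 293 = 1426
Selection 10: 1426 + 293 = 1719
Selection 11: 1719 + 293 = 2012

2904, 3197, 3490, 3783, 254, 547, 840, 1133, 1426, 1719, 2012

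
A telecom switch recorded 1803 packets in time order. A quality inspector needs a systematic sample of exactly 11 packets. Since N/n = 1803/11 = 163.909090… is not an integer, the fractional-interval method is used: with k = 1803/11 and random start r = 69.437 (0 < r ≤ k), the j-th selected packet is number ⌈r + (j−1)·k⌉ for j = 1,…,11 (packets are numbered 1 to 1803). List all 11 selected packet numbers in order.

70, 234, 398, 562, 726, 889, 1053, 1217, 1381, 1545, 1709

j=1: r + 0k = 69.437 → ⌈·⌉ = 70
j=2: r + 1k = 233.346090… → ⌈·⌉ = 234
j=3: r + 2k = 397.255181… → ⌈·⌉ = 398
j=4: r + 3k = 561.164272… → ⌈·⌉ = 562
j=5: r + 4k = 725.073363… → ⌈·⌉ = 726
j=6: r + 5k = 888.982454… → ⌈·⌉ = 889
j=7: r + 6k = 1052.891545… → ⌈·⌉ = 1053
j=8: r + 7k = 1216.800636… → ⌈·⌉ = 1217
j=9: r + 8k = 1380.709727… → ⌈·⌉ = 1381
j=10: r + 9k = 1544.618818… → ⌈·⌉ = 1545
j=11: r + 10k = 1708.527909… → ⌈·⌉ = 1709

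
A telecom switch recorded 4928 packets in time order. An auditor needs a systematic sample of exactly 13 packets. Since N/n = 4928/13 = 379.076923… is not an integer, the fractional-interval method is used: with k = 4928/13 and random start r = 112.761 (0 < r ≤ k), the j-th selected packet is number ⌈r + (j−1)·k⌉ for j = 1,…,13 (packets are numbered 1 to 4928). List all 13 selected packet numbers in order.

j=1: r + 0k = 112.761 → ⌈·⌉ = 113
j=2: r + 1k = 491.837923… → ⌈·⌉ = 492
j=3: r + 2k = 870.914846… → ⌈·⌉ = 871
j=4: r + 3k = 1249.991769… → ⌈·⌉ = 1250
j=5: r + 4k = 1629.068692… → ⌈·⌉ = 1630
j=6: r + 5k = 2008.145615… → ⌈·⌉ = 2009
j=7: r + 6k = 2387.222538… → ⌈·⌉ = 2388
j=8: r + 7k = 2766.299461… → ⌈·⌉ = 2767
j=9: r + 8k = 3145.376384… → ⌈·⌉ = 3146
j=10: r + 9k = 3524.453307… → ⌈·⌉ = 3525
j=11: r + 10k = 3903.530230… → ⌈·⌉ = 3904
j=12: r + 11k = 4282.607153… → ⌈·⌉ = 4283
j=13: r + 12k = 4661.684076… → ⌈·⌉ = 4662

113, 492, 871, 1250, 1630, 2009, 2388, 2767, 3146, 3525, 3904, 4283, 4662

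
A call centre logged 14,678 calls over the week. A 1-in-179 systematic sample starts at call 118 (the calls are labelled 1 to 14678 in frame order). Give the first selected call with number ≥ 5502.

5667

k = 179
Steps past start: ⌈(5502 − 118)/179⌉ = ⌈5384/179⌉ = 31
Selected call: 118 + 31×179 = 5667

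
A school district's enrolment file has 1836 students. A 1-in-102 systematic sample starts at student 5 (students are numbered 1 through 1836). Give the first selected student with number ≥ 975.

1025

k = 102
Steps past start: ⌈(975 − 5)/102⌉ = ⌈970/102⌉ = 10
Selected student: 5 + 10×102 = 1025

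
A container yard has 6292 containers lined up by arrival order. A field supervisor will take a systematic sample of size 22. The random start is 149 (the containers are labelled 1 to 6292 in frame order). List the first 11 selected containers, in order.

k = N/n = 6292/22 = 286
container 1: 149
container 2: 149 + 286 = 435
container 3: 435 + 286 = 721
container 4: 721 + 286 = 1007
container 5: 1007 + 286 = 1293
container 6: 1293 + 286 = 1579
container 7: 1579 + 286 = 1865
container 8: 1865 + 286 = 2151
container 9: 2151 + 286 = 2437
container 10: 2437 + 286 = 2723
container 11: 2723 + 286 = 3009

149, 435, 721, 1007, 1293, 1579, 1865, 2151, 2437, 2723, 3009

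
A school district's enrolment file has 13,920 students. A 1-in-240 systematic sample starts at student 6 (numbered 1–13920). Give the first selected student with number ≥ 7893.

k = 240
Steps past start: ⌈(7893 − 6)/240⌉ = ⌈7887/240⌉ = 33
Selected student: 6 + 33×240 = 7926

7926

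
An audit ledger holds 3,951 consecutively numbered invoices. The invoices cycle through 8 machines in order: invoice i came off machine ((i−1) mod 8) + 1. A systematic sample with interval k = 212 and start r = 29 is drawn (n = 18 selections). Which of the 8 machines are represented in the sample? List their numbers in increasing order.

Consecutive selections differ by k = 212, so their machine numbers differ by 212 mod 8 = 4.
gcd(212, 8) = 4, so the sample visits 8/4 = 2 distinct residues mod 8.
Start 29 is machine 5; the machines hit are 1, 5.

1, 5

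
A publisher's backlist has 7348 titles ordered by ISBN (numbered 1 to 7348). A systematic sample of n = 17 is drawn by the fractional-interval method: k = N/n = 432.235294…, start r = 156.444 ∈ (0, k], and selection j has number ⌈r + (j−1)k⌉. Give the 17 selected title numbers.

j=1: r + 0k = 156.444 → ⌈·⌉ = 157
j=2: r + 1k = 588.679294… → ⌈·⌉ = 589
j=3: r + 2k = 1020.914588… → ⌈·⌉ = 1021
j=4: r + 3k = 1453.149882… → ⌈·⌉ = 1454
j=5: r + 4k = 1885.385176… → ⌈·⌉ = 1886
j=6: r + 5k = 2317.620470… → ⌈·⌉ = 2318
j=7: r + 6k = 2749.855764… → ⌈·⌉ = 2750
j=8: r + 7k = 3182.091058… → ⌈·⌉ = 3183
j=9: r + 8k = 3614.326352… → ⌈·⌉ = 3615
j=10: r + 9k = 4046.561647… → ⌈·⌉ = 4047
j=11: r + 10k = 4478.796941… → ⌈·⌉ = 4479
j=12: r + 11k = 4911.032235… → ⌈·⌉ = 4912
j=13: r + 12k = 5343.267529… → ⌈·⌉ = 5344
j=14: r + 13k = 5775.502823… → ⌈·⌉ = 5776
j=15: r + 14k = 6207.738117… → ⌈·⌉ = 6208
j=16: r + 15k = 6639.973411… → ⌈·⌉ = 6640
j=17: r + 16k = 7072.208705… → ⌈·⌉ = 7073

157, 589, 1021, 1454, 1886, 2318, 2750, 3183, 3615, 4047, 4479, 4912, 5344, 5776, 6208, 6640, 7073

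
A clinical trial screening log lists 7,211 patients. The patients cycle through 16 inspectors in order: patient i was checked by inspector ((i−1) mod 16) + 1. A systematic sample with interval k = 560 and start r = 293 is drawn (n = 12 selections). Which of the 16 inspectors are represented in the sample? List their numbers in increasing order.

Consecutive selections differ by k = 560, so their inspector numbers differ by 560 mod 16 = 0.
gcd(560, 16) = 16, so the sample visits 16/16 = 1 distinct residues mod 16.
Start 293 is inspector 5; the inspectors hit are 5.

5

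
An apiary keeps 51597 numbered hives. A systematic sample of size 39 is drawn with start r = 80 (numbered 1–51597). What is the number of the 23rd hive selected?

k = 51597/39 = 1323
23rd selection = r + (23−1)·k = 80 + 22×1323 = 80 + 29106 = 29186

29186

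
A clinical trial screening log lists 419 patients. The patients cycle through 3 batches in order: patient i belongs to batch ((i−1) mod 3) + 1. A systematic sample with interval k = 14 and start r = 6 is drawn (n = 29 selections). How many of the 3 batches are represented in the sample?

Consecutive selections differ by k = 14, so their batch numbers differ by 14 mod 3 = 2.
gcd(14, 3) = 1, so the sample visits 3/1 = 3 distinct residues mod 3.
Start 6 is batch 3; the batches hit are 1, 2, 3.

3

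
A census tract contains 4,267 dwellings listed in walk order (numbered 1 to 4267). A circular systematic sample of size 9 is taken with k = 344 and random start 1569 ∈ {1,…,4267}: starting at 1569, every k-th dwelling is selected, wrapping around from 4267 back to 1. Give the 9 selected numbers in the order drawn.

1569, 1913, 2257, 2601, 2945, 3289, 3633, 3977, 54

Selection 1: 1569
Selection 2: 1569 + 344 = 1913
Selection 3: 1913 + 344 = 2257
Selection 4: 2257 + 344 = 2601
Selection 5: 2601 + 344 = 2945
Selection 6: 2945 + 344 = 3289
Selection 7: 3289 + 344 = 3633
Selection 8: 3633 + 344 = 3977
Selection 9: 3977 + 344 = 4321 → 4321 − 4267 = 54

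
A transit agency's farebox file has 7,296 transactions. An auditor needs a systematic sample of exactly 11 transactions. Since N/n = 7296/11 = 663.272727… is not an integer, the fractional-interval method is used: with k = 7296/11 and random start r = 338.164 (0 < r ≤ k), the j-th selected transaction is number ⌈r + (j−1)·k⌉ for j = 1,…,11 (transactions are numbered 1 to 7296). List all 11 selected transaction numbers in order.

339, 1002, 1665, 2328, 2992, 3655, 4318, 4982, 5645, 6308, 6971

j=1: r + 0k = 338.164 → ⌈·⌉ = 339
j=2: r + 1k = 1001.436727… → ⌈·⌉ = 1002
j=3: r + 2k = 1664.709454… → ⌈·⌉ = 1665
j=4: r + 3k = 2327.982181… → ⌈·⌉ = 2328
j=5: r + 4k = 2991.254909… → ⌈·⌉ = 2992
j=6: r + 5k = 3654.527636… → ⌈·⌉ = 3655
j=7: r + 6k = 4317.800363… → ⌈·⌉ = 4318
j=8: r + 7k = 4981.073090… → ⌈·⌉ = 4982
j=9: r + 8k = 5644.345818… → ⌈·⌉ = 5645
j=10: r + 9k = 6307.618545… → ⌈·⌉ = 6308
j=11: r + 10k = 6970.891272… → ⌈·⌉ = 6971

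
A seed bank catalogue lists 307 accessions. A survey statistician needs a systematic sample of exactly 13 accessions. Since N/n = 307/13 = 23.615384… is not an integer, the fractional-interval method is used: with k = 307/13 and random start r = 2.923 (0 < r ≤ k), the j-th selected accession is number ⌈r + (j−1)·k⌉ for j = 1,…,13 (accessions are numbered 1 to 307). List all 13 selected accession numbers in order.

3, 27, 51, 74, 98, 121, 145, 169, 192, 216, 240, 263, 287

j=1: r + 0k = 2.923 → ⌈·⌉ = 3
j=2: r + 1k = 26.538384… → ⌈·⌉ = 27
j=3: r + 2k = 50.153769… → ⌈·⌉ = 51
j=4: r + 3k = 73.769153… → ⌈·⌉ = 74
j=5: r + 4k = 97.384538… → ⌈·⌉ = 98
j=6: r + 5k = 120.999923… → ⌈·⌉ = 121
j=7: r + 6k = 144.615307… → ⌈·⌉ = 145
j=8: r + 7k = 168.230692… → ⌈·⌉ = 169
j=9: r + 8k = 191.846076… → ⌈·⌉ = 192
j=10: r + 9k = 215.461461… → ⌈·⌉ = 216
j=11: r + 10k = 239.076846… → ⌈·⌉ = 240
j=12: r + 11k = 262.692230… → ⌈·⌉ = 263
j=13: r + 12k = 286.307615… → ⌈·⌉ = 287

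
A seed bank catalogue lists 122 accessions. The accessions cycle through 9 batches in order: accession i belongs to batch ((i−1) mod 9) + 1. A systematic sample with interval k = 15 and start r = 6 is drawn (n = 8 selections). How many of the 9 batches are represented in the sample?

Consecutive selections differ by k = 15, so their batch numbers differ by 15 mod 9 = 6.
gcd(15, 9) = 3, so the sample visits 9/3 = 3 distinct residues mod 9.
Start 6 is batch 6; the batches hit are 3, 6, 9.

3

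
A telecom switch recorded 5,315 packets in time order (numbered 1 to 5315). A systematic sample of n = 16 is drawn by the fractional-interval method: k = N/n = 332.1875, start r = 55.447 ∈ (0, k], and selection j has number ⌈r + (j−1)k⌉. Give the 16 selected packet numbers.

j=1: r + 0k = 55.447 → ⌈·⌉ = 56
j=2: r + 1k = 387.6345 → ⌈·⌉ = 388
j=3: r + 2k = 719.822 → ⌈·⌉ = 720
j=4: r + 3k = 1052.0095 → ⌈·⌉ = 1053
j=5: r + 4k = 1384.197 → ⌈·⌉ = 1385
j=6: r + 5k = 1716.3845 → ⌈·⌉ = 1717
j=7: r + 6k = 2048.572 → ⌈·⌉ = 2049
j=8: r + 7k = 2380.7595 → ⌈·⌉ = 2381
j=9: r + 8k = 2712.947 → ⌈·⌉ = 2713
j=10: r + 9k = 3045.1345 → ⌈·⌉ = 3046
j=11: r + 10k = 3377.322 → ⌈·⌉ = 3378
j=12: r + 11k = 3709.5095 → ⌈·⌉ = 3710
j=13: r + 12k = 4041.697 → ⌈·⌉ = 4042
j=14: r + 13k = 4373.8845 → ⌈·⌉ = 4374
j=15: r + 14k = 4706.072 → ⌈·⌉ = 4707
j=16: r + 15k = 5038.2595 → ⌈·⌉ = 5039

56, 388, 720, 1053, 1385, 1717, 2049, 2381, 2713, 3046, 3378, 3710, 4042, 4374, 4707, 5039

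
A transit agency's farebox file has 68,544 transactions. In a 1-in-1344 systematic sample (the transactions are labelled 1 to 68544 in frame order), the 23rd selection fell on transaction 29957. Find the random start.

389

k = 1344
r = 29957 − (23−1)×1344 = 29957 − 29568 = 389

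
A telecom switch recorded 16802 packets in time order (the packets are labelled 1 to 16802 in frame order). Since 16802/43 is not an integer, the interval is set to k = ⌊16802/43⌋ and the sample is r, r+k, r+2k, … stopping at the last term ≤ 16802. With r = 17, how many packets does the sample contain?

44

k = ⌊16802/43⌋ = 390
Achieved size = ⌊(16802 − 17)/390⌋ + 1 = ⌊16785/390⌋ + 1 = 43 + 1 = 44
(last selection: 17 + 43×390 = 16787 ≤ 16802; next would be 17177 > 16802)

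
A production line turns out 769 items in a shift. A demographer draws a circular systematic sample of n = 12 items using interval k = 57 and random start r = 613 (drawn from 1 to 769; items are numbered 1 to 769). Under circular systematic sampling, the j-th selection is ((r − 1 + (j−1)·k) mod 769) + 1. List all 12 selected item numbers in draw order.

613, 670, 727, 15, 72, 129, 186, 243, 300, 357, 414, 471

Selection 1: 613
Selection 2: 613 + 57 = 670
Selection 3: 670 + 57 = 727
Selection 4: 727 + 57 = 784 → 784 − 769 = 15
Selection 5: 15 + 57 = 72
Selection 6: 72 + 57 = 129
Selection 7: 129 + 57 = 186
Selection 8: 186 + 57 = 243
Selection 9: 243 + 57 = 300
Selection 10: 300 + 57 = 357
Selection 11: 357 + 57 = 414
Selection 12: 414 + 57 = 471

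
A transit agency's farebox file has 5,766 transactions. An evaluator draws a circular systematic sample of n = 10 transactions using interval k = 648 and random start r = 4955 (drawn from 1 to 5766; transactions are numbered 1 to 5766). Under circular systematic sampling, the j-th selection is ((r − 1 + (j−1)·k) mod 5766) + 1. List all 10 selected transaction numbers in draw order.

4955, 5603, 485, 1133, 1781, 2429, 3077, 3725, 4373, 5021

Selection 1: 4955
Selection 2: 4955 + 648 = 5603
Selection 3: 5603 + 648 = 6251 → 6251 − 5766 = 485
Selection 4: 485 + 648 = 1133
Selection 5: 1133 + 648 = 1781
Selection 6: 1781 + 648 = 2429
Selection 7: 2429 + 648 = 3077
Selection 8: 3077 + 648 = 3725
Selection 9: 3725 + 648 = 4373
Selection 10: 4373 + 648 = 5021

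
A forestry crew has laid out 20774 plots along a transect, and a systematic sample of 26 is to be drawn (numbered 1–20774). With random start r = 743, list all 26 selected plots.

k = N/n = 20774/26 = 799
plot 1: 743
plot 2: 743 + 799 = 1542
plot 3: 1542 + 799 = 2341
plot 4: 2341 + 799 = 3140
plot 5: 3140 + 799 = 3939
plot 6: 3939 + 799 = 4738
plot 7: 4738 + 799 = 5537
plot 8: 5537 + 799 = 6336
plot 9: 6336 + 799 = 7135
plot 10: 7135 + 799 = 7934
plot 11: 7934 + 799 = 8733
plot 12: 8733 + 799 = 9532
plot 13: 9532 + 799 = 10331
plot 14: 10331 + 799 = 11130
plot 15: 11130 + 799 = 11929
plot 16: 11929 + 799 = 12728
plot 17: 12728 + 799 = 13527
plot 18: 13527 + 799 = 14326
plot 19: 14326 + 799 = 15125
plot 20: 15125 + 799 = 15924
plot 21: 15924 + 799 = 16723
plot 22: 16723 + 799 = 17522
plot 23: 17522 + 799 = 18321
plot 24: 18321 + 799 = 19120
plot 25: 19120 + 799 = 19919
plot 26: 19919 + 799 = 20718

743, 1542, 2341, 3140, 3939, 4738, 5537, 6336, 7135, 7934, 8733, 9532, 10331, 11130, 11929, 12728, 13527, 14326, 15125, 15924, 16723, 17522, 18321, 19120, 19919, 20718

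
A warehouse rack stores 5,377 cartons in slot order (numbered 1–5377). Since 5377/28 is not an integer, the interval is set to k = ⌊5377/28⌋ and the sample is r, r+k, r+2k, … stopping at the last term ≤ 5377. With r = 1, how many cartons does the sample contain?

k = ⌊5377/28⌋ = 192
Achieved size = ⌊(5377 − 1)/192⌋ + 1 = ⌊5376/192⌋ + 1 = 28 + 1 = 29
(last selection: 1 + 28×192 = 5377 ≤ 5377; next would be 5569 > 5377)

29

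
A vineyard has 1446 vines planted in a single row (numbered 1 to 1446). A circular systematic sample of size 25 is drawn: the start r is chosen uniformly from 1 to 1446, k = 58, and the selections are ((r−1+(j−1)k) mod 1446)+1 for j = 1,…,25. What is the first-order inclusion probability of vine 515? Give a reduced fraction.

For each position j, as r ranges over 1…1446 the j-th selection hits every vine exactly once, so vine 515 is selected for exactly 25 of the 1446 starts.
Inclusion probability = 25/1446.

25/1446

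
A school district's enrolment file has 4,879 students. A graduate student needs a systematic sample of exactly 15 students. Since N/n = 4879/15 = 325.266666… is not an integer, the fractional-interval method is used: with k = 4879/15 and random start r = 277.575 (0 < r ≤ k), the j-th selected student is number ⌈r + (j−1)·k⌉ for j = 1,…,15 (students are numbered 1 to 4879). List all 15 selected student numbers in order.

j=1: r + 0k = 277.575 → ⌈·⌉ = 278
j=2: r + 1k = 602.841666… → ⌈·⌉ = 603
j=3: r + 2k = 928.108333… → ⌈·⌉ = 929
j=4: r + 3k = 1253.375 → ⌈·⌉ = 1254
j=5: r + 4k = 1578.641666… → ⌈·⌉ = 1579
j=6: r + 5k = 1903.908333… → ⌈·⌉ = 1904
j=7: r + 6k = 2229.175 → ⌈·⌉ = 2230
j=8: r + 7k = 2554.441666… → ⌈·⌉ = 2555
j=9: r + 8k = 2879.708333… → ⌈·⌉ = 2880
j=10: r + 9k = 3204.975 → ⌈·⌉ = 3205
j=11: r + 10k = 3530.241666… → ⌈·⌉ = 3531
j=12: r + 11k = 3855.508333… → ⌈·⌉ = 3856
j=13: r + 12k = 4180.775 → ⌈·⌉ = 4181
j=14: r + 13k = 4506.041666… → ⌈·⌉ = 4507
j=15: r + 14k = 4831.308333… → ⌈·⌉ = 4832

278, 603, 929, 1254, 1579, 1904, 2230, 2555, 2880, 3205, 3531, 3856, 4181, 4507, 4832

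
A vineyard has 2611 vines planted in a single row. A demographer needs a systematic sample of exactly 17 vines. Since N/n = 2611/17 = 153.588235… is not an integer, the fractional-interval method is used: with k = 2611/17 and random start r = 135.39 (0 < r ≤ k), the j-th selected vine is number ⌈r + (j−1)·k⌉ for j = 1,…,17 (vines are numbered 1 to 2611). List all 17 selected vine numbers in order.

136, 289, 443, 597, 750, 904, 1057, 1211, 1365, 1518, 1672, 1825, 1979, 2133, 2286, 2440, 2593

j=1: r + 0k = 135.39 → ⌈·⌉ = 136
j=2: r + 1k = 288.978235… → ⌈·⌉ = 289
j=3: r + 2k = 442.566470… → ⌈·⌉ = 443
j=4: r + 3k = 596.154705… → ⌈·⌉ = 597
j=5: r + 4k = 749.742941… → ⌈·⌉ = 750
j=6: r + 5k = 903.331176… → ⌈·⌉ = 904
j=7: r + 6k = 1056.919411… → ⌈·⌉ = 1057
j=8: r + 7k = 1210.507647… → ⌈·⌉ = 1211
j=9: r + 8k = 1364.095882… → ⌈·⌉ = 1365
j=10: r + 9k = 1517.684117… → ⌈·⌉ = 1518
j=11: r + 10k = 1671.272352… → ⌈·⌉ = 1672
j=12: r + 11k = 1824.860588… → ⌈·⌉ = 1825
j=13: r + 12k = 1978.448823… → ⌈·⌉ = 1979
j=14: r + 13k = 2132.037058… → ⌈·⌉ = 2133
j=15: r + 14k = 2285.625294… → ⌈·⌉ = 2286
j=16: r + 15k = 2439.213529… → ⌈·⌉ = 2440
j=17: r + 16k = 2592.801764… → ⌈·⌉ = 2593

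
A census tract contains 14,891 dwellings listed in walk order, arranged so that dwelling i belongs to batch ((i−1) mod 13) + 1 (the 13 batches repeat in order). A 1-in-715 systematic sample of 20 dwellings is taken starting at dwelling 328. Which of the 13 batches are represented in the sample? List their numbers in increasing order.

Consecutive selections differ by k = 715, so their batch numbers differ by 715 mod 13 = 0.
gcd(715, 13) = 13, so the sample visits 13/13 = 1 distinct residues mod 13.
Start 328 is batch 3; the batches hit are 3.

3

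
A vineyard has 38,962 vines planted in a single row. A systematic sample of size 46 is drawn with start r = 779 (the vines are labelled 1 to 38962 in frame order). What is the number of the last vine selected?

38894

k = 38962/46 = 847
46th selection = r + (46−1)·k = 779 + 45×847 = 779 + 38115 = 38894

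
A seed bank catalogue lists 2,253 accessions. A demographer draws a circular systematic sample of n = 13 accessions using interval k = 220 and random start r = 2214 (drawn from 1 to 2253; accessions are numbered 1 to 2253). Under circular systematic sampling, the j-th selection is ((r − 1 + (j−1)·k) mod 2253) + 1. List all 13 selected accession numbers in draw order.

2214, 181, 401, 621, 841, 1061, 1281, 1501, 1721, 1941, 2161, 128, 348

Selection 1: 2214
Selection 2: 2214 + 220 = 2434 → 2434 − 2253 = 181
Selection 3: 181 + 220 = 401
Selection 4: 401 + 220 = 621
Selection 5: 621 + 220 = 841
Selection 6: 841 + 220 = 1061
Selection 7: 1061 + 220 = 1281
Selection 8: 1281 + 220 = 1501
Selection 9: 1501 + 220 = 1721
Selection 10: 1721 + 220 = 1941
Selection 11: 1941 + 220 = 2161
Selection 12: 2161 + 220 = 2381 → 2381 − 2253 = 128
Selection 13: 128 + 220 = 348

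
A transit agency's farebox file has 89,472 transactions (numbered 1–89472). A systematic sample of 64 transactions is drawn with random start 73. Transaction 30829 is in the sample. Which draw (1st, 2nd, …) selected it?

k = 89472/64 = 1398
position = (30829 − 73)/1398 + 1 = 30756/1398 + 1 = 22 + 1 = 23

23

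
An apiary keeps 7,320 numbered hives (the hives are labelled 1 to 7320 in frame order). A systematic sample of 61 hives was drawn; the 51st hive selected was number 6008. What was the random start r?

k = 7320/61 = 120
r = 6008 − (51−1)×120 = 6008 − 6000 = 8

8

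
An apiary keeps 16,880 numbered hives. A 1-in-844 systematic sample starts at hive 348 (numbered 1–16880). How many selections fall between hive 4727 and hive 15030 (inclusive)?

12

k = 844
First selection ≥ 4727: 348 + ⌈(4727−348)/844⌉·844 = 348 + 6×844 = 5412
Last selection ≤ 15030: 348 + ⌊(15030−348)/844⌋·844 = 348 + 17×844 = 14696
Count = 17 − 6 + 1 = 12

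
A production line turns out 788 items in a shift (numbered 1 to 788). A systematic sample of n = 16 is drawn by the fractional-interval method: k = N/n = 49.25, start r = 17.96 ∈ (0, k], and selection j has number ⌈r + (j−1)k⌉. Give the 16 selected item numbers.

j=1: r + 0k = 17.96 → ⌈·⌉ = 18
j=2: r + 1k = 67.21 → ⌈·⌉ = 68
j=3: r + 2k = 116.46 → ⌈·⌉ = 117
j=4: r + 3k = 165.71 → ⌈·⌉ = 166
j=5: r + 4k = 214.96 → ⌈·⌉ = 215
j=6: r + 5k = 264.21 → ⌈·⌉ = 265
j=7: r + 6k = 313.46 → ⌈·⌉ = 314
j=8: r + 7k = 362.71 → ⌈·⌉ = 363
j=9: r + 8k = 411.96 → ⌈·⌉ = 412
j=10: r + 9k = 461.21 → ⌈·⌉ = 462
j=11: r + 10k = 510.46 → ⌈·⌉ = 511
j=12: r + 11k = 559.71 → ⌈·⌉ = 560
j=13: r + 12k = 608.96 → ⌈·⌉ = 609
j=14: r + 13k = 658.21 → ⌈·⌉ = 659
j=15: r + 14k = 707.46 → ⌈·⌉ = 708
j=16: r + 15k = 756.71 → ⌈·⌉ = 757

18, 68, 117, 166, 215, 265, 314, 363, 412, 462, 511, 560, 609, 659, 708, 757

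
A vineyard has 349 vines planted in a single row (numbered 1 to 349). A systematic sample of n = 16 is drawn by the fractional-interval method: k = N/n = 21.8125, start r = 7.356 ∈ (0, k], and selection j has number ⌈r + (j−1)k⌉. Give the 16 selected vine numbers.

8, 30, 51, 73, 95, 117, 139, 161, 182, 204, 226, 248, 270, 291, 313, 335

j=1: r + 0k = 7.356 → ⌈·⌉ = 8
j=2: r + 1k = 29.1685 → ⌈·⌉ = 30
j=3: r + 2k = 50.981 → ⌈·⌉ = 51
j=4: r + 3k = 72.7935 → ⌈·⌉ = 73
j=5: r + 4k = 94.606 → ⌈·⌉ = 95
j=6: r + 5k = 116.4185 → ⌈·⌉ = 117
j=7: r + 6k = 138.231 → ⌈·⌉ = 139
j=8: r + 7k = 160.0435 → ⌈·⌉ = 161
j=9: r + 8k = 181.856 → ⌈·⌉ = 182
j=10: r + 9k = 203.6685 → ⌈·⌉ = 204
j=11: r + 10k = 225.481 → ⌈·⌉ = 226
j=12: r + 11k = 247.2935 → ⌈·⌉ = 248
j=13: r + 12k = 269.106 → ⌈·⌉ = 270
j=14: r + 13k = 290.9185 → ⌈·⌉ = 291
j=15: r + 14k = 312.731 → ⌈·⌉ = 313
j=16: r + 15k = 334.5435 → ⌈·⌉ = 335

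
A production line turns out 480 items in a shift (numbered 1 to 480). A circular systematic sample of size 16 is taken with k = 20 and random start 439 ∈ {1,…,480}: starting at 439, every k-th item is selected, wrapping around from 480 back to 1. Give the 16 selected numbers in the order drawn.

Selection 1: 439
Selection 2: 439 + 20 = 459
Selection 3: 459 + 20 = 479
Selection 4: 479 + 20 = 499 → 499 − 480 = 19
Selection 5: 19 + 20 = 39
Selection 6: 39 + 20 = 59
Selection 7: 59 + 20 = 79
Selection 8: 79 + 20 = 99
Selection 9: 99 + 20 = 119
Selection 10: 119 + 20 = 139
Selection 11: 139 + 20 = 159
Selection 12: 159 + 20 = 179
Selection 13: 179 + 20 = 199
Selection 14: 199 + 20 = 219
Selection 15: 219 + 20 = 239
Selection 16: 239 + 20 = 259

439, 459, 479, 19, 39, 59, 79, 99, 119, 139, 159, 179, 199, 219, 239, 259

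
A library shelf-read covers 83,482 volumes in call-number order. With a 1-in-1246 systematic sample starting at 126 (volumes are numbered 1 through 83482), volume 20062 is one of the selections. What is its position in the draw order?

17

k = 1246
position = (20062 − 126)/1246 + 1 = 19936/1246 + 1 = 16 + 1 = 17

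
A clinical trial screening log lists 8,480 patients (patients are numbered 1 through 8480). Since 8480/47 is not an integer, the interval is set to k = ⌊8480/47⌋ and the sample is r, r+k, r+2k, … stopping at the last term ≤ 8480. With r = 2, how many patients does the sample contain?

k = ⌊8480/47⌋ = 180
Achieved size = ⌊(8480 − 2)/180⌋ + 1 = ⌊8478/180⌋ + 1 = 47 + 1 = 48
(last selection: 2 + 47×180 = 8462 ≤ 8480; next would be 8642 > 8480)

48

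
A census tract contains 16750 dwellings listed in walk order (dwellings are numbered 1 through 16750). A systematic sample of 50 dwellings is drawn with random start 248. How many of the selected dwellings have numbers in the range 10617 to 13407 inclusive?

k = 16750/50 = 335
First selection ≥ 10617: 248 + ⌈(10617−248)/335⌉·335 = 248 + 31×335 = 10633
Last selection ≤ 13407: 248 + ⌊(13407−248)/335⌋·335 = 248 + 39×335 = 13313
Count = 39 − 31 + 1 = 9

9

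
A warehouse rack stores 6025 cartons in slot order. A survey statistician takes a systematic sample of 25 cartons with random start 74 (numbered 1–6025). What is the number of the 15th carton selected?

3448

k = 6025/25 = 241
15th selection = r + (15−1)·k = 74 + 14×241 = 74 + 3374 = 3448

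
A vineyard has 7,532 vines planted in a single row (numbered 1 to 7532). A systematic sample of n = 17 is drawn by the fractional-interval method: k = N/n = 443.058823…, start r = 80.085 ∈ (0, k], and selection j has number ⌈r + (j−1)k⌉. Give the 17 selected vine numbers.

j=1: r + 0k = 80.085 → ⌈·⌉ = 81
j=2: r + 1k = 523.143823… → ⌈·⌉ = 524
j=3: r + 2k = 966.202647… → ⌈·⌉ = 967
j=4: r + 3k = 1409.261470… → ⌈·⌉ = 1410
j=5: r + 4k = 1852.320294… → ⌈·⌉ = 1853
j=6: r + 5k = 2295.379117… → ⌈·⌉ = 2296
j=7: r + 6k = 2738.437941… → ⌈·⌉ = 2739
j=8: r + 7k = 3181.496764… → ⌈·⌉ = 3182
j=9: r + 8k = 3624.555588… → ⌈·⌉ = 3625
j=10: r + 9k = 4067.614411… → ⌈·⌉ = 4068
j=11: r + 10k = 4510.673235… → ⌈·⌉ = 4511
j=12: r + 11k = 4953.732058… → ⌈·⌉ = 4954
j=13: r + 12k = 5396.790882… → ⌈·⌉ = 5397
j=14: r + 13k = 5839.849705… → ⌈·⌉ = 5840
j=15: r + 14k = 6282.908529… → ⌈·⌉ = 6283
j=16: r + 15k = 6725.967352… → ⌈·⌉ = 6726
j=17: r + 16k = 7169.026176… → ⌈·⌉ = 7170

81, 524, 967, 1410, 1853, 2296, 2739, 3182, 3625, 4068, 4511, 4954, 5397, 5840, 6283, 6726, 7170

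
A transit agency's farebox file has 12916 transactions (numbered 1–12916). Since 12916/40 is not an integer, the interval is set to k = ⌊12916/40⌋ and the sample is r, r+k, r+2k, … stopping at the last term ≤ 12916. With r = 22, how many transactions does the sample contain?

k = ⌊12916/40⌋ = 322
Achieved size = ⌊(12916 − 22)/322⌋ + 1 = ⌊12894/322⌋ + 1 = 40 + 1 = 41
(last selection: 22 + 40×322 = 12902 ≤ 12916; next would be 13224 > 12916)

41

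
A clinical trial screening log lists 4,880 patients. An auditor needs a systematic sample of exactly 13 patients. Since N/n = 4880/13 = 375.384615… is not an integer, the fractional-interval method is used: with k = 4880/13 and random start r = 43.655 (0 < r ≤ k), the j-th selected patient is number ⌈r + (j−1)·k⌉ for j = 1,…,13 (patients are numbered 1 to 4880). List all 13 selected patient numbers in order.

44, 420, 795, 1170, 1546, 1921, 2296, 2672, 3047, 3423, 3798, 4173, 4549

j=1: r + 0k = 43.655 → ⌈·⌉ = 44
j=2: r + 1k = 419.039615… → ⌈·⌉ = 420
j=3: r + 2k = 794.424230… → ⌈·⌉ = 795
j=4: r + 3k = 1169.808846… → ⌈·⌉ = 1170
j=5: r + 4k = 1545.193461… → ⌈·⌉ = 1546
j=6: r + 5k = 1920.578076… → ⌈·⌉ = 1921
j=7: r + 6k = 2295.962692… → ⌈·⌉ = 2296
j=8: r + 7k = 2671.347307… → ⌈·⌉ = 2672
j=9: r + 8k = 3046.731923… → ⌈·⌉ = 3047
j=10: r + 9k = 3422.116538… → ⌈·⌉ = 3423
j=11: r + 10k = 3797.501153… → ⌈·⌉ = 3798
j=12: r + 11k = 4172.885769… → ⌈·⌉ = 4173
j=13: r + 12k = 4548.270384… → ⌈·⌉ = 4549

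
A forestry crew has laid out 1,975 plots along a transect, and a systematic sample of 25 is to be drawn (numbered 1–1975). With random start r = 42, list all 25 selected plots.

42, 121, 200, 279, 358, 437, 516, 595, 674, 753, 832, 911, 990, 1069, 1148, 1227, 1306, 1385, 1464, 1543, 1622, 1701, 1780, 1859, 1938

k = N/n = 1975/25 = 79
plot 1: 42
plot 2: 42 + 79 = 121
plot 3: 121 + 79 = 200
plot 4: 200 + 79 = 279
plot 5: 279 + 79 = 358
plot 6: 358 + 79 = 437
plot 7: 437 + 79 = 516
plot 8: 516 + 79 = 595
plot 9: 595 + 79 = 674
plot 10: 674 + 79 = 753
plot 11: 753 + 79 = 832
plot 12: 832 + 79 = 911
plot 13: 911 + 79 = 990
plot 14: 990 + 79 = 1069
plot 15: 1069 + 79 = 1148
plot 16: 1148 + 79 = 1227
plot 17: 1227 + 79 = 1306
plot 18: 1306 + 79 = 1385
plot 19: 1385 + 79 = 1464
plot 20: 1464 + 79 = 1543
plot 21: 1543 + 79 = 1622
plot 22: 1622 + 79 = 1701
plot 23: 1701 + 79 = 1780
plot 24: 1780 + 79 = 1859
plot 25: 1859 + 79 = 1938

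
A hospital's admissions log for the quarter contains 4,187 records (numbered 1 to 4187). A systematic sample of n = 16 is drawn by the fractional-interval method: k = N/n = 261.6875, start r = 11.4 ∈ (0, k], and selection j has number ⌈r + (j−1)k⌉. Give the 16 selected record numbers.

j=1: r + 0k = 11.4 → ⌈·⌉ = 12
j=2: r + 1k = 273.0875 → ⌈·⌉ = 274
j=3: r + 2k = 534.775 → ⌈·⌉ = 535
j=4: r + 3k = 796.4625 → ⌈·⌉ = 797
j=5: r + 4k = 1058.15 → ⌈·⌉ = 1059
j=6: r + 5k = 1319.8375 → ⌈·⌉ = 1320
j=7: r + 6k = 1581.525 → ⌈·⌉ = 1582
j=8: r + 7k = 1843.2125 → ⌈·⌉ = 1844
j=9: r + 8k = 2104.9 → ⌈·⌉ = 2105
j=10: r + 9k = 2366.5875 → ⌈·⌉ = 2367
j=11: r + 10k = 2628.275 → ⌈·⌉ = 2629
j=12: r + 11k = 2889.9625 → ⌈·⌉ = 2890
j=13: r + 12k = 3151.65 → ⌈·⌉ = 3152
j=14: r + 13k = 3413.3375 → ⌈·⌉ = 3414
j=15: r + 14k = 3675.025 → ⌈·⌉ = 3676
j=16: r + 15k = 3936.7125 → ⌈·⌉ = 3937

12, 274, 535, 797, 1059, 1320, 1582, 1844, 2105, 2367, 2629, 2890, 3152, 3414, 3676, 3937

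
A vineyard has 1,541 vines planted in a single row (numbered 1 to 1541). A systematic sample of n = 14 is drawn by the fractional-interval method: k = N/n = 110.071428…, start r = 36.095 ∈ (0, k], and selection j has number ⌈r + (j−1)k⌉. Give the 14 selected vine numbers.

j=1: r + 0k = 36.095 → ⌈·⌉ = 37
j=2: r + 1k = 146.166428… → ⌈·⌉ = 147
j=3: r + 2k = 256.237857… → ⌈·⌉ = 257
j=4: r + 3k = 366.309285… → ⌈·⌉ = 367
j=5: r + 4k = 476.380714… → ⌈·⌉ = 477
j=6: r + 5k = 586.452142… → ⌈·⌉ = 587
j=7: r + 6k = 696.523571… → ⌈·⌉ = 697
j=8: r + 7k = 806.595 → ⌈·⌉ = 807
j=9: r + 8k = 916.666428… → ⌈·⌉ = 917
j=10: r + 9k = 1026.737857… → ⌈·⌉ = 1027
j=11: r + 10k = 1136.809285… → ⌈·⌉ = 1137
j=12: r + 11k = 1246.880714… → ⌈·⌉ = 1247
j=13: r + 12k = 1356.952142… → ⌈·⌉ = 1357
j=14: r + 13k = 1467.023571… → ⌈·⌉ = 1468

37, 147, 257, 367, 477, 587, 697, 807, 917, 1027, 1137, 1247, 1357, 1468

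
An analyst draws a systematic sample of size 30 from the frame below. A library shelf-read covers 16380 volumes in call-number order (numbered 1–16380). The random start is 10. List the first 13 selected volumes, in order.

k = N/n = 16380/30 = 546
volume 1: 10
volume 2: 10 + 546 = 556
volume 3: 556 + 546 = 1102
volume 4: 1102 + 546 = 1648
volume 5: 1648 + 546 = 2194
volume 6: 2194 + 546 = 2740
volume 7: 2740 + 546 = 3286
volume 8: 3286 + 546 = 3832
volume 9: 3832 + 546 = 4378
volume 10: 4378 + 546 = 4924
volume 11: 4924 + 546 = 5470
volume 12: 5470 + 546 = 6016
volume 13: 6016 + 546 = 6562

10, 556, 1102, 1648, 2194, 2740, 3286, 3832, 4378, 4924, 5470, 6016, 6562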